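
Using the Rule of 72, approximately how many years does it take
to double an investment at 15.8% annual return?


Formula: Years ≈ 72 / r
Substituting: Years ≈ 72 / 15.8
Years ≈ 4.6

4.6 years


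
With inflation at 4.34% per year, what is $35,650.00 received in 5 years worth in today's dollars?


Formula: Real value = nominal / (1 + inflation)^years
Price level: (1 + 0.0434)^5 = 1.236671
Real value = $35,650.00 / 1.236671 = $28,827.39

$28,827.39


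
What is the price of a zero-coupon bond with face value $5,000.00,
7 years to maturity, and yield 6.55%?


Formula: Price = FV / (1 + r)^n
Substituting: Price = $5,000.00 / (1 + 0.0655)^7
Discount factor: (1.0655)^7 = 1.559101
Price = $5,000.00 / 1.559101 = $3,206.98

$3,206.98


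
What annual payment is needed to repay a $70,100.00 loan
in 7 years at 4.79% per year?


Formula: PMT = PV * r / (1 - (1+r)^(-n))
Denominator: 1 - (1 + 0.0479)^(-7) = 0.279289
Numerator: $70,100.00 * 0.0479 = 3357.79
PMT = 3357.79 / 0.279289 = $12,022.63

$12,022.63


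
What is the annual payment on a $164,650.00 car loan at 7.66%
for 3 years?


Formula: PMT = PV * r / (1 - (1+r)^(-n))
Denominator: 1 - (1 + 0.0766)^(-3) = 0.198623
Numerator: $164,650.00 * 0.0766 = 12612.19
PMT = 12612.19 / 0.198623 = $63,498.13

$63,498.13


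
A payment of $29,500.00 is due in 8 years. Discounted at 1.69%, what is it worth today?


Formula: PV = FV / (1 + r)^n
Substituting: PV = $29,500.00 / (1 + 0.0169)^8
Discount factor: (1.0169)^8 = 1.143473
PV = $29,500.00 / 1.143473 = $25,798.59

$25,798.59


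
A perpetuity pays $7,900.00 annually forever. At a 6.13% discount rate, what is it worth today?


Formula: PV = C / r
Substituting: PV = $7,900.00 / 0.0613
PV = $128,874.39

$128,874.39


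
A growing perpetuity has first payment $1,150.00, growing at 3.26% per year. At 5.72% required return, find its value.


Formula: PV = C / (r - g)
Spread: r - g = 0.0572 - 0.0326 = 0.0246
Substituting: PV = $1,150.00 / 0.0246
PV = $46,747.97

$46,747.97


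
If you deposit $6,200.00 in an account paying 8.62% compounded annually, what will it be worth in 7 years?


Formula: FV = P * (1 + r)^n
Substituting: FV = $6,200.00 * (1 + 0.0862)^7
Growth factor: (1.0862)^7 = 1.783892
FV = $6,200.00 * 1.783892 = $11,060.13

$11,060.13


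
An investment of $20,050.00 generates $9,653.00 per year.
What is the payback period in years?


Formula: Payback = investment / annual cash flow
Substituting: Payback = $20,050.00 / $9,653.00
Payback = 2.0771 years

2.0771 years


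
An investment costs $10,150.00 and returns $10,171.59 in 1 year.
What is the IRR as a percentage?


Formula: IRR = C1/C0 - 1
Substituting: IRR = $10,171.59 / $10,150.00 - 1
Ratio: 1.002127 - 1 = 0.002127
IRR = 0.2127%

0.2127%


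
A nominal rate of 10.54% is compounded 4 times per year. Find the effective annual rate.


Formula: EAR = (1 + r/m)^m - 1
Period rate: r/m = 0.1054 / 4 = 0.02635
Compounding: (1 + 0.02635)^4 = 1.10964
EAR = 1.10964 - 1 = 0.10964

0.10964


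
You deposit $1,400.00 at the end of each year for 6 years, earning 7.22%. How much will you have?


Formula: FV = PMT * ((1+r)^n - 1) / r
Growth factor: (1 + 0.0722)^6 = 1.519339
Numerator: 1.519339 - 1 = 0.519339
FV = $1,400.00 * 0.519339 / 0.0722 = $10,070.29

$10,070.29


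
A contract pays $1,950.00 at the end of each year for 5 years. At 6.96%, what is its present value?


Formula: PV = PMT * (1 - (1+r)^(-n)) / r
Discount factor: (1 + 0.0696)^(-5) = 0.71432
Bracket: 1 - 0.71432 = 0.28568
PV = $1,950.00 * 0.28568 / 0.0696 = $8,003.96

$8,003.96


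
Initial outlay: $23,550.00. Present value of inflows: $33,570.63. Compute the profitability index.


Formula: PI = PV(cash flows) / initial investment
Substituting: PI = $33,570.63 / $23,550.00
PI = 1.4255

1.4255


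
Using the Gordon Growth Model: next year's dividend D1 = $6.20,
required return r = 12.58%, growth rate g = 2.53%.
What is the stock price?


Formula: P = D1 / (r - g)
Spread: r - g = 0.1258 - 0.0253 = 0.1005
Substituting: P = $6.20 / 0.1005
P = $61.69

$61.69


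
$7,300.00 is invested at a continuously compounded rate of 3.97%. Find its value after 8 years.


Formula: FV = P * e^(r*t)
Exponent: r*t = 0.0397 * 8 = 0.3176
e^(0.3176) = 1.373827
FV = $7,300.00 * 1.373827 = $10,028.93

$10,028.93


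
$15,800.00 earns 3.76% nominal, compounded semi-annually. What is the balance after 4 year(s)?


Formula: FV = P * (1 + r/m)^(m*t)
Period rate: r/m = 0.0376 / 2 = 0.0188
Total periods: m*t = 2 * 4 = 8
Growth factor: (1 + 0.0188)^8 = 1.160677
FV = $15,800.00 * 1.160677 = $18,338.70

$18,338.70


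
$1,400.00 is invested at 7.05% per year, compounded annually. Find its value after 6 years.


Formula: FV = P * (1 + r)^n
Substituting: FV = $1,400.00 * (1 + 0.0705)^6
Growth factor: (1.0705)^6 = 1.504943
FV = $1,400.00 * 1.504943 = $2,106.92

$2,106.92


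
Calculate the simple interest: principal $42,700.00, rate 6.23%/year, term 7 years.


Formula: I = P * r * t
Substituting: I = $42,700.00 * 0.0623 * 7
Step: I = $42,700.00 * 0.4361
I = $18,621.47

$18,621.47


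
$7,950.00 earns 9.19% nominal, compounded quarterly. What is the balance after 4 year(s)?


Formula: FV = P * (1 + r/m)^(m*t)
Period rate: r/m = 0.0919 / 4 = 0.022975
Total periods: m*t = 4 * 4 = 16
Growth factor: (1 + 0.022975)^16 = 1.43827
FV = $7,950.00 * 1.43827 = $11,434.24

$11,434.24


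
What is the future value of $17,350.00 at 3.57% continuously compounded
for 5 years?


Formula: FV = P * e^(r*t)
Exponent: r*t = 0.0357 * 5 = 0.1785
e^(0.1785) = 1.195423
FV = $17,350.00 * 1.195423 = $20,740.59

$20,740.59


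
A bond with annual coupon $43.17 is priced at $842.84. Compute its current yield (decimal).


Formula: Current yield = annual coupon / price
Substituting: CY = $43.17 / $842.84
CY = 0.05122

0.05122


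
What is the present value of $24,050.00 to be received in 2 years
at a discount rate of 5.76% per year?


Formula: PV = FV / (1 + r)^n
Substituting: PV = $24,050.00 / (1 + 0.0576)^2
Discount factor: (1.0576)^2 = 1.118518
PV = $24,050.00 / 1.118518 = $21,501.67

$21,501.67


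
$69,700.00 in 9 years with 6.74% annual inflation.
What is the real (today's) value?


Formula: Real value = nominal / (1 + inflation)^years
Price level: (1 + 0.0674)^9 = 1.798642
Real value = $69,700.00 / 1.798642 = $38,751.45

$38,751.45


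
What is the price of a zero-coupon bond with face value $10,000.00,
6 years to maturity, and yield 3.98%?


Formula: Price = FV / (1 + r)^n
Substituting: Price = $10,000.00 / (1 + 0.0398)^6
Discount factor: (1.0398)^6 = 1.26386
Price = $10,000.00 / 1.26386 = $7,912.27

$7,912.27


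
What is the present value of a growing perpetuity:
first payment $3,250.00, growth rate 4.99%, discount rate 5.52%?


Formula: PV = C / (r - g)
Spread: r - g = 0.0552 - 0.0499 = 0.0053
Substituting: PV = $3,250.00 / 0.0053
PV = $613,207.55

$613,207.55


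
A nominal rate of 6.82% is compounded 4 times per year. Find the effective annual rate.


Formula: EAR = (1 + r/m)^m - 1
Period rate: r/m = 0.0682 / 4 = 0.01705
Compounding: (1 + 0.01705)^4 = 1.069964
EAR = 1.069964 - 1 = 0.069964

0.069964


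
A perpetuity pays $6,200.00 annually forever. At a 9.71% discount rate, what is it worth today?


Formula: PV = C / r
Substituting: PV = $6,200.00 / 0.0971
PV = $63,851.70

$63,851.70


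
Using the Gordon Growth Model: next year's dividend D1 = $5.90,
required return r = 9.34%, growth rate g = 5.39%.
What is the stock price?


Formula: P = D1 / (r - g)
Spread: r - g = 0.0934 - 0.0539 = 0.0395
Substituting: P = $5.90 / 0.0395
P = $149.37

$149.37


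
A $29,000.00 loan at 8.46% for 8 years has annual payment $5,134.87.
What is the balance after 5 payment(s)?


Formula: Balance = PV*(1+r)^k - PMT*((1+r)^k - 1)/r
Growth: (1 + 0.0846)^5 = 1.500887
Accumulated factor: ((1+r)^k - 1)/r = 5.92065
Balance = $29,000.00 * 1.500887 - $5,134.87 * 5.92065
Balance = $13,123.95

$13,123.95


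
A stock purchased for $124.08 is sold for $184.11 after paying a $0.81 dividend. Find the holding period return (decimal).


Formula: HPR = (P1 - P0 + D) / P0
Gain: $184.11 - $124.08 + $0.81 = $60.84
HPR = $60.84 / $124.08 = 0.4903

0.4903


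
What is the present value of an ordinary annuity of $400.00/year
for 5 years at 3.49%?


Formula: PV = PMT * (1 - (1+r)^(-n)) / r
Discount factor: (1 + 0.0349)^(-5) = 0.84238
Bracket: 1 - 0.84238 = 0.15762
PV = $400.00 * 0.15762 / 0.0349 = $1,806.53

$1,806.53


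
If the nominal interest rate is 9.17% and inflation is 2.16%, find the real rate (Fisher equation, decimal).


Formula: (1 + r_real) = (1 + r_nom) / (1 + inflation)
Substituting: (1 + r_real) = 1.0917 / 1.0216
(1 + r_real) = 1.068618
r_real = 1.068618 - 1 = 0.068618

0.068618


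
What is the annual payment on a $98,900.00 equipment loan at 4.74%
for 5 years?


Formula: PMT = PV * r / (1 - (1+r)^(-n))
Denominator: 1 - (1 + 0.0474)^(-5) = 0.206701
Numerator: $98,900.00 * 0.0474 = 4687.86
PMT = 4687.86 / 0.206701 = $22,679.48

$22,679.48


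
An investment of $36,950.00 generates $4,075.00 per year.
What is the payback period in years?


Formula: Payback = investment / annual cash flow
Substituting: Payback = $36,950.00 / $4,075.00
Payback = 9.0675 years

9.0675 years


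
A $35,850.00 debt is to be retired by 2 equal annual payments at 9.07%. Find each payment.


Formula: PMT = PV * r / (1 - (1+r)^(-n))
Denominator: 1 - (1 + 0.0907)^(-2) = 0.1594
Numerator: $35,850.00 * 0.0907 = 3251.595
PMT = 3251.595 / 0.1594 = $20,398.96

$20,398.96


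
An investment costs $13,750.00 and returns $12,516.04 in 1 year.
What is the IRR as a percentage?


Formula: IRR = C1/C0 - 1
Substituting: IRR = $12,516.04 / $13,750.00 - 1
Ratio: 0.910257 - 1 = -0.089743
IRR = -8.9743%

-8.9743%


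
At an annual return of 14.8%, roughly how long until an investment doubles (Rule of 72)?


Formula: Years ≈ 72 / r
Substituting: Years ≈ 72 / 14.8
Years ≈ 4.9

4.9 years


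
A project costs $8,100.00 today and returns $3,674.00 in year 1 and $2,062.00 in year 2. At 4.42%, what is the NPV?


Formula: NPV = C0 + C1/(1+r) + C2/(1+r)^2
Discount C1: $3,674.00 / (1 + 0.0442) = $3,518.48
Discount C2: $2,062.00 / (1 + 0.0442)^2 = $1,891.13
NPV = -$8,100.00 + $3,518.48 + $1,891.13 = -$2,690.39

-$2,690.39


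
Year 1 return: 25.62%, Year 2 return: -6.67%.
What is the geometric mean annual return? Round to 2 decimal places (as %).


Formula: Geometric mean = ((1+r1)*(1+r2))^(1/2) - 1
Product: (1 + 0.2562) * (1 + -0.0667) = 1.2562 * 0.9333 = 1.172411
Square root: 1.172411^0.5 = 1.08278
Geometric mean = 1.08278 - 1 = 0.08278
As percentage: 8.28%

8.28%


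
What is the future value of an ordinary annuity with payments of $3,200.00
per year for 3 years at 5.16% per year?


Formula: FV = PMT * ((1+r)^n - 1) / r
Growth factor: (1 + 0.0516)^3 = 1.162925
Numerator: 1.162925 - 1 = 0.162925
FV = $3,200.00 * 0.162925 / 0.0516 = $10,103.88

$10,103.88


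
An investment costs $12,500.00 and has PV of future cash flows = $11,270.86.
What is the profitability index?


Formula: PI = PV(cash flows) / initial investment
Substituting: PI = $11,270.86 / $12,500.00
PI = 0.9017

0.9017


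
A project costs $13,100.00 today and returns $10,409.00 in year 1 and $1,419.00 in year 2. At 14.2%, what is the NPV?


Formula: NPV = C0 + C1/(1+r) + C2/(1+r)^2
Discount C1: $10,409.00 / (1 + 0.142) = $9,114.71
Discount C2: $1,419.00 / (1 + 0.142)^2 = $1,088.05
NPV = -$13,100.00 + $9,114.71 + $1,088.05 = -$2,897.24

-$2,897.24


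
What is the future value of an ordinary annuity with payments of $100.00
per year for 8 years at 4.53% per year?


Formula: FV = PMT * ((1+r)^n - 1) / r
Growth factor: (1 + 0.0453)^8 = 1.42537
Numerator: 1.42537 - 1 = 0.42537
FV = $100.00 * 0.42537 / 0.0453 = $939.01

$939.01


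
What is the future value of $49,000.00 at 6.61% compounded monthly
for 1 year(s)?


Formula: FV = P * (1 + r/m)^(m*t)
Period rate: r/m = 0.0661 / 12 = 0.005508
Total periods: m*t = 12 * 1 = 12
Growth factor: (1 + 0.005508)^12 = 1.06814
FV = $49,000.00 * 1.06814 = $52,338.85

$52,338.85


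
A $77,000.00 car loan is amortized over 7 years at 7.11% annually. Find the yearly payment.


Formula: PMT = PV * r / (1 - (1+r)^(-n))
Denominator: 1 - (1 + 0.0711)^(-7) = 0.381713
Numerator: $77,000.00 * 0.0711 = 5474.7
PMT = 5474.7 / 0.381713 = $14,342.44

$14,342.44


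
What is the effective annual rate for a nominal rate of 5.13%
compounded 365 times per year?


Formula: EAR = (1 + r/m)^m - 1
Period rate: r/m = 0.0513 / 365 = 0.000141
Compounding: (1 + 0.000141)^365 = 1.052635
EAR = 1.052635 - 1 = 0.052635

0.052635


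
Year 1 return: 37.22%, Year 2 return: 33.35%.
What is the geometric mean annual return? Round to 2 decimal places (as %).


Formula: Geometric mean = ((1+r1)*(1+r2))^(1/2) - 1
Product: (1 + 0.3722) * (1 + 0.3335) = 1.3722 * 1.3335 = 1.829829
Square root: 1.829829^0.5 = 1.352712
Geometric mean = 1.352712 - 1 = 0.352712
As percentage: 35.27%

35.27%


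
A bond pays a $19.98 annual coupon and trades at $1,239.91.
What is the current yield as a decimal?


Formula: Current yield = annual coupon / price
Substituting: CY = $19.98 / $1,239.91
CY = 0.016114

0.016114


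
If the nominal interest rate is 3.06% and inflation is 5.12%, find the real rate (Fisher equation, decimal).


Formula: (1 + r_real) = (1 + r_nom) / (1 + inflation)
Substituting: (1 + r_real) = 1.0306 / 1.0512
(1 + r_real) = 0.980403
r_real = 0.980403 - 1 = -0.019597

-0.019597


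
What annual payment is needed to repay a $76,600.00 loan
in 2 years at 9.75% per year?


Formula: PMT = PV * r / (1 - (1+r)^(-n))
Denominator: 1 - (1 + 0.0975)^(-2) = 0.169784
Numerator: $76,600.00 * 0.0975 = 7468.5
PMT = 7468.5 / 0.169784 = $43,988.17

$43,988.17


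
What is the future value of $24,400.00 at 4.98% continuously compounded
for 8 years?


Formula: FV = P * e^(r*t)
Exponent: r*t = 0.0498 * 8 = 0.3984
e^(0.3984) = 1.48944
FV = $24,400.00 * 1.48944 = $36,342.33

$36,342.33


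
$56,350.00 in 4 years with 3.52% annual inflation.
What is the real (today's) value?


Formula: Real value = nominal / (1 + inflation)^years
Price level: (1 + 0.0352)^4 = 1.14841
Real value = $56,350.00 / 1.14841 = $49,067.83

$49,067.83


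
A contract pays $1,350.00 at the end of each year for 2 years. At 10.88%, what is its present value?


Formula: PV = PMT * (1 - (1+r)^(-n)) / r
Discount factor: (1 + 0.1088)^(-2) = 0.81338
Bracket: 1 - 0.81338 = 0.18662
PV = $1,350.00 * 0.18662 / 0.1088 = $2,315.60

$2,315.60


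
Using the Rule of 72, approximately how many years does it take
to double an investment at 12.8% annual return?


Formula: Years ≈ 72 / r
Substituting: Years ≈ 72 / 12.8
Years ≈ 5.6

5.6 years


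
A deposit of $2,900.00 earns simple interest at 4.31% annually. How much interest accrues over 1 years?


Formula: I = P * r * t
Substituting: I = $2,900.00 * 0.0431 * 1
Step: I = $2,900.00 * 0.0431
I = $124.99

$124.99


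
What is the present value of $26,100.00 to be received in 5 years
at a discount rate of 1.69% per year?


Formula: PV = FV / (1 + r)^n
Substituting: PV = $26,100.00 / (1 + 0.0169)^5
Discount factor: (1.0169)^5 = 1.087405
PV = $26,100.00 / 1.087405 = $24,002.10

$24,002.10


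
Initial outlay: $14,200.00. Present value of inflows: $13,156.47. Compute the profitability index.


Formula: PI = PV(cash flows) / initial investment
Substituting: PI = $13,156.47 / $14,200.00
PI = 0.9265

0.9265


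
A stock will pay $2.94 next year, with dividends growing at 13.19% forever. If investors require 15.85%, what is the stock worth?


Formula: P = D1 / (r - g)
Spread: r - g = 0.1585 - 0.1319 = 0.0266
Substituting: P = $2.94 / 0.0266
P = $110.53

$110.53


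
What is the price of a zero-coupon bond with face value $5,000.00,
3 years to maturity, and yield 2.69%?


Formula: Price = FV / (1 + r)^n
Substituting: Price = $5,000.00 / (1 + 0.0269)^3
Discount factor: (1.0269)^3 = 1.08289
Price = $5,000.00 / 1.08289 = $4,617.27

$4,617.27


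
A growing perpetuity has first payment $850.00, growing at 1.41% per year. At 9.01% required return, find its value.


Formula: PV = C / (r - g)
Spread: r - g = 0.0901 - 0.0141 = 0.076
Substituting: PV = $850.00 / 0.076
PV = $11,184.21

$11,184.21


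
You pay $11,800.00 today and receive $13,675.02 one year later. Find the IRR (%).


Formula: IRR = C1/C0 - 1
Substituting: IRR = $13,675.02 / $11,800.00 - 1
Ratio: 1.1589 - 1 = 0.1589
IRR = 15.89%

15.89%


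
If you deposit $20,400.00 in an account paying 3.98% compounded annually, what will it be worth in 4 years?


Formula: FV = P * (1 + r)^n
Substituting: FV = $20,400.00 * (1 + 0.0398)^4
Growth factor: (1.0398)^4 = 1.168959
FV = $20,400.00 * 1.168959 = $23,846.76

$23,846.76


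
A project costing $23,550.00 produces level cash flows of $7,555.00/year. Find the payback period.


Formula: Payback = investment / annual cash flow
Substituting: Payback = $23,550.00 / $7,555.00
Payback = 3.1171 years

3.1171 years


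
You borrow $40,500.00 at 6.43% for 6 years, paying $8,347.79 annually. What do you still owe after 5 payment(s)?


Formula: Balance = PV*(1+r)^k - PMT*((1+r)^k - 1)/r
Growth: (1 + 0.0643)^5 = 1.36559
Accumulated factor: ((1+r)^k - 1)/r = 5.685691
Balance = $40,500.00 * 1.36559 - $8,347.79 * 5.685691
Balance = $7,843.44

$7,843.44


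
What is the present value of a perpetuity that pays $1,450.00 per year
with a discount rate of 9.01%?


Formula: PV = C / r
Substituting: PV = $1,450.00 / 0.0901
PV = $16,093.23

$16,093.23


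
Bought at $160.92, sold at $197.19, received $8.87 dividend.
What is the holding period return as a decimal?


Formula: HPR = (P1 - P0 + D) / P0
Gain: $197.19 - $160.92 + $8.87 = $45.14
HPR = $45.14 / $160.92 = 0.2805

0.2805


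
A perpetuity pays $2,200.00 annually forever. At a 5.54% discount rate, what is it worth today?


Formula: PV = C / r
Substituting: PV = $2,200.00 / 0.0554
PV = $39,711.19

$39,711.19


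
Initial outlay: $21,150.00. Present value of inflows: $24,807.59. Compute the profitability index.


Formula: PI = PV(cash flows) / initial investment
Substituting: PI = $24,807.59 / $21,150.00
PI = 1.1729

1.1729


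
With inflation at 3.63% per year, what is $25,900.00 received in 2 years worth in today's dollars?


Formula: Real value = nominal / (1 + inflation)^years
Price level: (1 + 0.0363)^2 = 1.073918
Real value = $25,900.00 / 1.073918 = $24,117.30

$24,117.30


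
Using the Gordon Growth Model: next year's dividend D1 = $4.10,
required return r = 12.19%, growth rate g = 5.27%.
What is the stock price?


Formula: P = D1 / (r - g)
Spread: r - g = 0.1219 - 0.0527 = 0.0692
Substituting: P = $4.10 / 0.0692
P = $59.25

$59.25


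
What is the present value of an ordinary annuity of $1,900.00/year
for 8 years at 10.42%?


Formula: PV = PMT * (1 - (1+r)^(-n)) / r
Discount factor: (1 + 0.1042)^(-8) = 0.452499
Bracket: 1 - 0.452499 = 0.547501
PV = $1,900.00 * 0.547501 / 0.1042 = $9,983.22

$9,983.22


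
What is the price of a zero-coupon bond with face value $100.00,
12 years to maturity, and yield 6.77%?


Formula: Price = FV / (1 + r)^n
Substituting: Price = $100.00 / (1 + 0.0677)^12
Discount factor: (1.0677)^12 = 2.19478
Price = $100.00 / 2.19478 = $45.56

$45.56


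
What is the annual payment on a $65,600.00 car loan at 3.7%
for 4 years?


Formula: PMT = PV * r / (1 - (1+r)^(-n))
Denominator: 1 - (1 + 0.037)^(-4) = 0.135261
Numerator: $65,600.00 * 0.037 = 2427.2
PMT = 2427.2 / 0.135261 = $17,944.55

$17,944.55


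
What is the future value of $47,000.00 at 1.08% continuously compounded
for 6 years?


Formula: FV = P * e^(r*t)
Exponent: r*t = 0.0108 * 6 = 0.0648
e^(0.0648) = 1.066946
FV = $47,000.00 * 1.066946 = $50,146.44

$50,146.44


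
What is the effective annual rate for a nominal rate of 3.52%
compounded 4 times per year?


Formula: EAR = (1 + r/m)^m - 1
Period rate: r/m = 0.0352 / 4 = 0.0088
Compounding: (1 + 0.0088)^4 = 1.035667
EAR = 1.035667 - 1 = 0.035667

0.035667


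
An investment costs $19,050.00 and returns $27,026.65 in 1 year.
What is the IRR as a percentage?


Formula: IRR = C1/C0 - 1
Substituting: IRR = $27,026.65 / $19,050.00 - 1
Ratio: 1.418722 - 1 = 0.418722
IRR = 41.8722%

41.8722%


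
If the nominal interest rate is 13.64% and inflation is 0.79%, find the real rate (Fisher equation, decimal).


Formula: (1 + r_real) = (1 + r_nom) / (1 + inflation)
Substituting: (1 + r_real) = 1.1364 / 1.0079
(1 + r_real) = 1.127493
r_real = 1.127493 - 1 = 0.127493

0.127493


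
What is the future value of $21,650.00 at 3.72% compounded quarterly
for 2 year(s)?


Formula: FV = P * (1 + r/m)^(m*t)
Period rate: r/m = 0.0372 / 4 = 0.0093
Total periods: m*t = 4 * 2 = 8
Growth factor: (1 + 0.0093)^8 = 1.076867
FV = $21,650.00 * 1.076867 = $23,314.18

$23,314.18


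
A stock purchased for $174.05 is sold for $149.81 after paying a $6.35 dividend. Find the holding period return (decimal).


Formula: HPR = (P1 - P0 + D) / P0
Gain: $149.81 - $174.05 + $6.35 = -$17.89
HPR = -$17.89 / $174.05 = -0.1028

-0.1028


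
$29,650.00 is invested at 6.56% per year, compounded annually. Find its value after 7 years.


Formula: FV = P * (1 + r)^n
Substituting: FV = $29,650.00 * (1 + 0.0656)^7
Growth factor: (1.0656)^7 = 1.560125
FV = $29,650.00 * 1.560125 = $46,257.72

$46,257.72


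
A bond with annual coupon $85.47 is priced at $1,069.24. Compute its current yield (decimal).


Formula: Current yield = annual coupon / price
Substituting: CY = $85.47 / $1,069.24
CY = 0.079935

0.079935


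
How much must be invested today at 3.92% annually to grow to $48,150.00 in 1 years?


Formula: PV = FV / (1 + r)^n
Substituting: PV = $48,150.00 / (1 + 0.0392)^1
Discount factor: (1.0392)^1 = 1.0392
PV = $48,150.00 / 1.0392 = $46,333.72

$46,333.72


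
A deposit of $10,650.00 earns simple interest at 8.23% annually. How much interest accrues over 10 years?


Formula: I = P * r * t
Substituting: I = $10,650.00 * 0.0823 * 10
Step: I = $10,650.00 * 0.823
I = $8,764.95

$8,764.95


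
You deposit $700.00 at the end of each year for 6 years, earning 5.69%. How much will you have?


Formula: FV = PMT * ((1+r)^n - 1) / r
Growth factor: (1 + 0.0569)^6 = 1.393809
Numerator: 1.393809 - 1 = 0.393809
FV = $700.00 * 0.393809 / 0.0569 = $4,844.76

$4,844.76


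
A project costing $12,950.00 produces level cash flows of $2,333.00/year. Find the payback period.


Formula: Payback = investment / annual cash flow
Substituting: Payback = $12,950.00 / $2,333.00
Payback = 5.5508 years

5.5508 years


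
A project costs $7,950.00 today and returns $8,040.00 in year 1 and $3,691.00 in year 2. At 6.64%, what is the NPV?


Formula: NPV = C0 + C1/(1+r) + C2/(1+r)^2
Discount C1: $8,040.00 / (1 + 0.0664) = $7,539.38
Discount C2: $3,691.00 / (1 + 0.0664)^2 = $3,245.67
NPV = -$7,950.00 + $7,539.38 + $3,245.67 = $2,835.05

$2,835.05


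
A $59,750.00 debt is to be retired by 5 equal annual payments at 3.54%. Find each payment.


Formula: PMT = PV * r / (1 - (1+r)^(-n))
Denominator: 1 - (1 + 0.0354)^(-5) = 0.159652
Numerator: $59,750.00 * 0.0354 = 2115.15
PMT = 2115.15 / 0.159652 = $13,248.51

$13,248.51


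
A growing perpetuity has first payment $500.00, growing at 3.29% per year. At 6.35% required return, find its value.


Formula: PV = C / (r - g)
Spread: r - g = 0.0635 - 0.0329 = 0.0306
Substituting: PV = $500.00 / 0.0306
PV = $16,339.87

$16,339.87


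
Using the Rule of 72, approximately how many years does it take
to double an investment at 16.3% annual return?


Formula: Years ≈ 72 / r
Substituting: Years ≈ 72 / 16.3
Years ≈ 4.4

4.4 years


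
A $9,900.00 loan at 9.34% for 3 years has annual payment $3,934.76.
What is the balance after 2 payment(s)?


Formula: Balance = PV*(1+r)^k - PMT*((1+r)^k - 1)/r
Growth: (1 + 0.0934)^2 = 1.195524
Accumulated factor: ((1+r)^k - 1)/r = 2.0934
Balance = $9,900.00 * 1.195524 - $3,934.76 * 2.0934
Balance = $3,598.66

$3,598.66


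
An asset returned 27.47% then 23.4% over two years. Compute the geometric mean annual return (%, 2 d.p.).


Formula: Geometric mean = ((1+r1)*(1+r2))^(1/2) - 1
Product: (1 + 0.2747) * (1 + 0.234) = 1.2747 * 1.234 = 1.57298
Square root: 1.57298^0.5 = 1.254185
Geometric mean = 1.254185 - 1 = 0.254185
As percentage: 25.42%

25.42%


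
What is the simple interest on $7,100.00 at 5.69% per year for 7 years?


Formula: I = P * r * t
Substituting: I = $7,100.00 * 0.0569 * 7
Step: I = $7,100.00 * 0.3983
I = $2,827.93

$2,827.93


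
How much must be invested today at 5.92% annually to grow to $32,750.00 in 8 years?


Formula: PV = FV / (1 + r)^n
Substituting: PV = $32,750.00 / (1 + 0.0592)^8
Discount factor: (1.0592)^8 = 1.58425
PV = $32,750.00 / 1.58425 = $20,672.24

$20,672.24


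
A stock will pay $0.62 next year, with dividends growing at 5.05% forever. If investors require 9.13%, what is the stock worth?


Formula: P = D1 / (r - g)
Spread: r - g = 0.0913 - 0.0505 = 0.0408
Substituting: P = $0.62 / 0.0408
P = $15.20

$15.20


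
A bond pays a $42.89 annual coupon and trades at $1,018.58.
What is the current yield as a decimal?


Formula: Current yield = annual coupon / price
Substituting: CY = $42.89 / $1,018.58
CY = 0.042108

0.042108


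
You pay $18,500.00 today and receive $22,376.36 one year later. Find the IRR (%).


Formula: IRR = C1/C0 - 1
Substituting: IRR = $22,376.36 / $18,500.00 - 1
Ratio: 1.209533 - 1 = 0.209533
IRR = 20.9533%

20.9533%


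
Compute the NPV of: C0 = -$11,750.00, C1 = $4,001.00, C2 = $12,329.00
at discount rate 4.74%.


Formula: NPV = C0 + C1/(1+r) + C2/(1+r)^2
Discount C1: $4,001.00 / (1 + 0.0474) = $3,819.94
Discount C2: $12,329.00 / (1 + 0.0474)^2 = $11,238.35
NPV = -$11,750.00 + $3,819.94 + $11,238.35 = $3,308.29

$3,308.29


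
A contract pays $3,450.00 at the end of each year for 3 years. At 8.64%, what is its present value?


Formula: PV = PMT * (1 - (1+r)^(-n)) / r
Discount factor: (1 + 0.0864)^(-3) = 0.779885
Bracket: 1 - 0.779885 = 0.220115
PV = $3,450.00 * 0.220115 / 0.0864 = $8,789.30

$8,789.30


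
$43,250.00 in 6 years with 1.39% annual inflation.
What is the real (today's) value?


Formula: Real value = nominal / (1 + inflation)^years
Price level: (1 + 0.0139)^6 = 1.086352
Real value = $43,250.00 / 1.086352 = $39,812.13

$39,812.13


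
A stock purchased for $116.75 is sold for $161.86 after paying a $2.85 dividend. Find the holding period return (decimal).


Formula: HPR = (P1 - P0 + D) / P0
Gain: $161.86 - $116.75 + $2.85 = $47.96
HPR = $47.96 / $116.75 = 0.4108

0.4108


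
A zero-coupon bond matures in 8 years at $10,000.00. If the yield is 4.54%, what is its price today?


Formula: Price = FV / (1 + r)^n
Substituting: Price = $10,000.00 / (1 + 0.0454)^8
Discount factor: (1.0454)^8 = 1.426461
Price = $10,000.00 / 1.426461 = $7,010.36

$7,010.36


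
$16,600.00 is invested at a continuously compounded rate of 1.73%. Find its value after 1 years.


Formula: FV = P * e^(r*t)
Exponent: r*t = 0.0173 * 1 = 0.0173
e^(0.0173) = 1.017451
FV = $16,600.00 * 1.017451 = $16,889.68

$16,889.68


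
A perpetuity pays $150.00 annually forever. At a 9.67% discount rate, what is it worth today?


Formula: PV = C / r
Substituting: PV = $150.00 / 0.0967
PV = $1,551.19

$1,551.19


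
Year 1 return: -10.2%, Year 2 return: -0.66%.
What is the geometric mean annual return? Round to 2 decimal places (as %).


Formula: Geometric mean = ((1+r1)*(1+r2))^(1/2) - 1
Product: (1 + -0.102) * (1 + -0.0066) = 0.898 * 0.9934 = 0.892073
Square root: 0.892073^0.5 = 0.944496
Geometric mean = 0.944496 - 1 = -0.055504
As percentage: -5.55%

-5.55%


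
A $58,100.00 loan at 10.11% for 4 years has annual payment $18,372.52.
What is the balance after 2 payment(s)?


Formula: Balance = PV*(1+r)^k - PMT*((1+r)^k - 1)/r
Growth: (1 + 0.1011)^2 = 1.212421
Accumulated factor: ((1+r)^k - 1)/r = 2.1011
Balance = $58,100.00 * 1.212421 - $18,372.52 * 2.1011
Balance = $31,839.17

$31,839.17


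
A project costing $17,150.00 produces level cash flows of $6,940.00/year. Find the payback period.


Formula: Payback = investment / annual cash flow
Substituting: Payback = $17,150.00 / $6,940.00
Payback = 2.4712 years

2.4712 years


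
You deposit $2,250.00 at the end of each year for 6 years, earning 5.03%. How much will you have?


Formula: FV = PMT * ((1+r)^n - 1) / r
Growth factor: (1 + 0.0503)^6 = 1.342395
Numerator: 1.342395 - 1 = 0.342395
FV = $2,250.00 * 0.342395 / 0.0503 = $15,315.86

$15,315.86


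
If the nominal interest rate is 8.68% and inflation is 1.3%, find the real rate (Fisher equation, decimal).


Formula: (1 + r_real) = (1 + r_nom) / (1 + inflation)
Substituting: (1 + r_real) = 1.0868 / 1.013
(1 + r_real) = 1.072853
r_real = 1.072853 - 1 = 0.072853

0.072853


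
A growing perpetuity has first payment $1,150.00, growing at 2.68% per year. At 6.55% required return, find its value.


Formula: PV = C / (r - g)
Spread: r - g = 0.0655 - 0.0268 = 0.0387
Substituting: PV = $1,150.00 / 0.0387
PV = $29,715.76

$29,715.76


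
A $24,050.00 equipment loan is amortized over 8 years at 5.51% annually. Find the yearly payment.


Formula: PMT = PV * r / (1 - (1+r)^(-n))
Denominator: 1 - (1 + 0.0551)^(-8) = 0.348895
Numerator: $24,050.00 * 0.0551 = 1325.155
PMT = 1325.155 / 0.348895 = $3,798.15

$3,798.15


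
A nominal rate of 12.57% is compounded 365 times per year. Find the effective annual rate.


Formula: EAR = (1 + r/m)^m - 1
Period rate: r/m = 0.1257 / 365 = 0.000344
Compounding: (1 + 0.000344)^365 = 1.133917
EAR = 1.133917 - 1 = 0.133917

0.133917


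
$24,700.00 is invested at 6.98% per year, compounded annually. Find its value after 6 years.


Formula: FV = P * (1 + r)^n
Substituting: FV = $24,700.00 * (1 + 0.0698)^6
Growth factor: (1.0698)^6 = 1.499048
FV = $24,700.00 * 1.499048 = $37,026.49

$37,026.49


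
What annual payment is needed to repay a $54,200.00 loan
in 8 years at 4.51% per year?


Formula: PMT = PV * r / (1 - (1+r)^(-n))
Denominator: 1 - (1 + 0.0451)^(-8) = 0.297353
Numerator: $54,200.00 * 0.0451 = 2444.42
PMT = 2444.42 / 0.297353 = $8,220.60

$8,220.60


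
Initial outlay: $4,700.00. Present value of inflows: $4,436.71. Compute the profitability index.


Formula: PI = PV(cash flows) / initial investment
Substituting: PI = $4,436.71 / $4,700.00
PI = 0.944

0.944


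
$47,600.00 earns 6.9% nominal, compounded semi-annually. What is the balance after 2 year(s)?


Formula: FV = P * (1 + r/m)^(m*t)
Period rate: r/m = 0.069 / 2 = 0.0345
Total periods: m*t = 2 * 2 = 4
Growth factor: (1 + 0.0345)^4 = 1.145307
FV = $47,600.00 * 1.145307 = $54,516.62

$54,516.62


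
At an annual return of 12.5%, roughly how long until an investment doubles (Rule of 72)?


Formula: Years ≈ 72 / r
Substituting: Years ≈ 72 / 12.5
Years ≈ 5.8

5.8 years


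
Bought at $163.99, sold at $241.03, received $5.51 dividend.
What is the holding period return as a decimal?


Formula: HPR = (P1 - P0 + D) / P0
Gain: $241.03 - $163.99 + $5.51 = $82.55
HPR = $82.55 / $163.99 = 0.5034

0.5034


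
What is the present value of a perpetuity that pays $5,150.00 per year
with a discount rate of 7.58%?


Formula: PV = C / r
Substituting: PV = $5,150.00 / 0.0758
PV = $67,941.95

$67,941.95


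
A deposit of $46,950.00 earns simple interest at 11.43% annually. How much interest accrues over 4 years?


Formula: I = P * r * t
Substituting: I = $46,950.00 * 0.1143 * 4
Step: I = $46,950.00 * 0.4572
I = $21,465.54

$21,465.54


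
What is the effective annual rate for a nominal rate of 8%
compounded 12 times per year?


Formula: EAR = (1 + r/m)^m - 1
Period rate: r/m = 0.08 / 12 = 0.006667
Compounding: (1 + 0.006667)^12 = 1.083
EAR = 1.083 - 1 = 0.083

0.083


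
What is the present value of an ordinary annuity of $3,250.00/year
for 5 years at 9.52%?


Formula: PV = PMT * (1 - (1+r)^(-n)) / r
Discount factor: (1 + 0.0952)^(-5) = 0.634648
Bracket: 1 - 0.634648 = 0.365352
PV = $3,250.00 * 0.365352 / 0.0952 = $12,472.63

$12,472.63


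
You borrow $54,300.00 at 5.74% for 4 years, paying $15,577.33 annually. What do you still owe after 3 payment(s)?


Formula: Balance = PV*(1+r)^k - PMT*((1+r)^k - 1)/r
Growth: (1 + 0.0574)^3 = 1.182273
Accumulated factor: ((1+r)^k - 1)/r = 3.175495
Balance = $54,300.00 * 1.182273 - $15,577.33 * 3.175495
Balance = $14,731.72

$14,731.72


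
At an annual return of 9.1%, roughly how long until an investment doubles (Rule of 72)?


Formula: Years ≈ 72 / r
Substituting: Years ≈ 72 / 9.1
Years ≈ 7.9

7.9 years


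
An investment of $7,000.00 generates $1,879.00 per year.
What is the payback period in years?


Formula: Payback = investment / annual cash flow
Substituting: Payback = $7,000.00 / $1,879.00
Payback = 3.7254 years

3.7254 years


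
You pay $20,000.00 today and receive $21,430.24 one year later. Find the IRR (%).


Formula: IRR = C1/C0 - 1
Substituting: IRR = $21,430.24 / $20,000.00 - 1
Ratio: 1.071512 - 1 = 0.071512
IRR = 7.1512%

7.1512%


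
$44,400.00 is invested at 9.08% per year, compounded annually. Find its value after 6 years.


Formula: FV = P * (1 + r)^n
Substituting: FV = $44,400.00 * (1 + 0.0908)^6
Growth factor: (1.0908)^6 = 1.684499
FV = $44,400.00 * 1.684499 = $74,791.76

$74,791.76


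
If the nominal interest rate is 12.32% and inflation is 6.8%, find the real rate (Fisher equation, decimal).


Formula: (1 + r_real) = (1 + r_nom) / (1 + inflation)
Substituting: (1 + r_real) = 1.1232 / 1.068
(1 + r_real) = 1.051685
r_real = 1.051685 - 1 = 0.051685

0.051685


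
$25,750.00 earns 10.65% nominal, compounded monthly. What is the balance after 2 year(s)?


Formula: FV = P * (1 + r/m)^(m*t)
Period rate: r/m = 0.1065 / 12 = 0.008875
Total periods: m*t = 12 * 2 = 24
Growth factor: (1 + 0.008875)^24 = 1.236223
FV = $25,750.00 * 1.236223 = $31,832.73

$31,832.73


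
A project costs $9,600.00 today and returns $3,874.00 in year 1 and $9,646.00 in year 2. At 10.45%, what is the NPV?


Formula: NPV = C0 + C1/(1+r) + C2/(1+r)^2
Discount C1: $3,874.00 / (1 + 0.1045) = $3,507.47
Discount C2: $9,646.00 / (1 + 0.1045)^2 = $7,907.07
NPV = -$9,600.00 + $3,507.47 + $7,907.07 = $1,814.54

$1,814.54


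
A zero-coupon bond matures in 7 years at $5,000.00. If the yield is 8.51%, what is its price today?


Formula: Price = FV / (1 + r)^n
Substituting: Price = $5,000.00 / (1 + 0.0851)^7
Discount factor: (1.0851)^7 = 1.771285
Price = $5,000.00 / 1.771285 = $2,822.81

$2,822.81


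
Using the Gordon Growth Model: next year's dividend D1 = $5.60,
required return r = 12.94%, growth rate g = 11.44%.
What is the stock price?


Formula: P = D1 / (r - g)
Spread: r - g = 0.1294 - 0.1144 = 0.015
Substituting: P = $5.60 / 0.015
P = $373.33

$373.33


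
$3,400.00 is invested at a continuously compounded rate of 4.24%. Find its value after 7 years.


Formula: FV = P * e^(r*t)
Exponent: r*t = 0.0424 * 7 = 0.2968
e^(0.2968) = 1.345546
FV = $3,400.00 * 1.345546 = $4,574.86

$4,574.86


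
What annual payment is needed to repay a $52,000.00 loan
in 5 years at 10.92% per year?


Formula: PMT = PV * r / (1 - (1+r)^(-n))
Denominator: 1 - (1 + 0.1092)^(-5) = 0.404405
Numerator: $52,000.00 * 0.1092 = 5678.4
PMT = 5678.4 / 0.404405 = $14,041.35

$14,041.35


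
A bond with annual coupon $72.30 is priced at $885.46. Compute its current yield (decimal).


Formula: Current yield = annual coupon / price
Substituting: CY = $72.30 / $885.46
CY = 0.081652

0.081652


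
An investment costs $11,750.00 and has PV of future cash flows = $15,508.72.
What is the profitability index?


Formula: PI = PV(cash flows) / initial investment
Substituting: PI = $15,508.72 / $11,750.00
PI = 1.3199

1.3199


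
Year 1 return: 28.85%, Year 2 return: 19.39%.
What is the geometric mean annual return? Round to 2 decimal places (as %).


Formula: Geometric mean = ((1+r1)*(1+r2))^(1/2) - 1
Product: (1 + 0.2885) * (1 + 0.1939) = 1.2885 * 1.1939 = 1.53834
Square root: 1.53834^0.5 = 1.240298
Geometric mean = 1.240298 - 1 = 0.240298
As percentage: 24.03%

24.03%


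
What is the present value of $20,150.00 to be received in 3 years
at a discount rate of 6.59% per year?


Formula: PV = FV / (1 + r)^n
Substituting: PV = $20,150.00 / (1 + 0.0659)^3
Discount factor: (1.0659)^3 = 1.211015
PV = $20,150.00 / 1.211015 = $16,638.94

$16,638.94


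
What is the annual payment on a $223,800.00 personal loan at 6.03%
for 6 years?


Formula: PMT = PV * r / (1 - (1+r)^(-n))
Denominator: 1 - (1 + 0.0603)^(-6) = 0.296235
Numerator: $223,800.00 * 0.0603 = 13495.14
PMT = 13495.14 / 0.296235 = $45,555.46

$45,555.46


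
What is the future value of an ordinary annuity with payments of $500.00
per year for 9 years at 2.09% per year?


Formula: FV = PMT * ((1+r)^n - 1) / r
Growth factor: (1 + 0.0209)^9 = 1.204617
Numerator: 1.204617 - 1 = 0.204617
FV = $500.00 * 0.204617 / 0.0209 = $4,895.13

$4,895.13


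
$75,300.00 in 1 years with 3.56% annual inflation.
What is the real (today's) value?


Formula: Real value = nominal / (1 + inflation)^years
Price level: (1 + 0.0356)^1 = 1.0356
Real value = $75,300.00 / 1.0356 = $72,711.47

$72,711.47


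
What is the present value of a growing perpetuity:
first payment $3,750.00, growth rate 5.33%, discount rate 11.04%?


Formula: PV = C / (r - g)
Spread: r - g = 0.1104 - 0.0533 = 0.0571
Substituting: PV = $3,750.00 / 0.0571
PV = $65,674.26

$65,674.26


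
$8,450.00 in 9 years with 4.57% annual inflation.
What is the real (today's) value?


Formula: Real value = nominal / (1 + inflation)^years
Price level: (1 + 0.0457)^9 = 1.495078
Real value = $8,450.00 / 1.495078 = $5,651.88

$5,651.88


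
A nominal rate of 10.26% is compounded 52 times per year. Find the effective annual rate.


Formula: EAR = (1 + r/m)^m - 1
Period rate: r/m = 0.1026 / 52 = 0.001973
Compounding: (1 + 0.001973)^52 = 1.107936
EAR = 1.107936 - 1 = 0.107936

0.107936


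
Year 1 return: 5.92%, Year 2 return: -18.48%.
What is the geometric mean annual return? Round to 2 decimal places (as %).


Formula: Geometric mean = ((1+r1)*(1+r2))^(1/2) - 1
Product: (1 + 0.0592) * (1 + -0.1848) = 1.0592 * 0.8152 = 0.86346
Square root: 0.86346^0.5 = 0.929225
Geometric mean = 0.929225 - 1 = -0.070775
As percentage: -7.08%

-7.08%


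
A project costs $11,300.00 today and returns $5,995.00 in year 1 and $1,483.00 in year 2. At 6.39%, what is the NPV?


Formula: NPV = C0 + C1/(1+r) + C2/(1+r)^2
Discount C1: $5,995.00 / (1 + 0.0639) = $5,634.93
Discount C2: $1,483.00 / (1 + 0.0639)^2 = $1,310.21
NPV = -$11,300.00 + $5,634.93 + $1,310.21 = -$4,354.87

-$4,354.87


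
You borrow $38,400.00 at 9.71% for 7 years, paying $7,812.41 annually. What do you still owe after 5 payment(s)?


Formula: Balance = PV*(1+r)^k - PMT*((1+r)^k - 1)/r
Growth: (1 + 0.0971)^5 = 1.589392
Accumulated factor: ((1+r)^k - 1)/r = 6.06995
Balance = $38,400.00 * 1.589392 - $7,812.41 * 6.06995
Balance = $13,611.72

$13,611.72


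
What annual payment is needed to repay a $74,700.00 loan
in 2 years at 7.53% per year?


Formula: PMT = PV * r / (1 - (1+r)^(-n))
Denominator: 1 - (1 + 0.0753)^(-2) = 0.13515
Numerator: $74,700.00 * 0.0753 = 5624.91
PMT = 5624.91 / 0.13515 = $41,619.71

$41,619.71


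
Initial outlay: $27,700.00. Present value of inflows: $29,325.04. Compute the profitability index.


Formula: PI = PV(cash flows) / initial investment
Substituting: PI = $29,325.04 / $27,700.00
PI = 1.0587

1.0587
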